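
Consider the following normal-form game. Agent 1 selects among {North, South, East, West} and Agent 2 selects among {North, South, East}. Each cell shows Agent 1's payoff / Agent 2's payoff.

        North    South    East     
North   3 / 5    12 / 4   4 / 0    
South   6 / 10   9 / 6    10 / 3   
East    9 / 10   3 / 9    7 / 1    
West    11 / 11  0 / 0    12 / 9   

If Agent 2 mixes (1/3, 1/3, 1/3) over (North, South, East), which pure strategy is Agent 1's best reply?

South

Agent 1's best reply maximizes expected payoff against the mix.
North: (1/3)·3 + (1/3)·12 + (1/3)·4 = 19/3
South: (1/3)·6 + (1/3)·9 + (1/3)·10 = 25/3
East: (1/3)·9 + (1/3)·3 + (1/3)·7 = 19/3
West: (1/3)·11 + (1/3)·0 + (1/3)·12 = 23/3
Highest expected payoff is 25/3, from South.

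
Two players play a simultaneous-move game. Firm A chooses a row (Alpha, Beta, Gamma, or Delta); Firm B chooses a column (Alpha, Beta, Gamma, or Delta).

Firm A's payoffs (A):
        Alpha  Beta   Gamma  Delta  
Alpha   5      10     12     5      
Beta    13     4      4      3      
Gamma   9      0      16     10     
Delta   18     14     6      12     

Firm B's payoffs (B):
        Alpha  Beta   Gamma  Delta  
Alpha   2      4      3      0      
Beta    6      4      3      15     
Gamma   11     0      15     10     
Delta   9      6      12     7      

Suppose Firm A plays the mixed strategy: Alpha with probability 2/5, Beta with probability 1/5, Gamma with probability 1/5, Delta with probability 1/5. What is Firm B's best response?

Gamma

Firm B's best reply maximizes expected payoff against the mix.
Alpha: (2/5)·2 + (1/5)·6 + (1/5)·11 + (1/5)·9 = 6
Beta: (2/5)·4 + (1/5)·4 + (1/5)·0 + (1/5)·6 = 18/5
Gamma: (2/5)·3 + (1/5)·3 + (1/5)·15 + (1/5)·12 = 36/5
Delta: (2/5)·0 + (1/5)·15 + (1/5)·10 + (1/5)·7 = 32/5
Highest expected payoff is 36/5, from Gamma.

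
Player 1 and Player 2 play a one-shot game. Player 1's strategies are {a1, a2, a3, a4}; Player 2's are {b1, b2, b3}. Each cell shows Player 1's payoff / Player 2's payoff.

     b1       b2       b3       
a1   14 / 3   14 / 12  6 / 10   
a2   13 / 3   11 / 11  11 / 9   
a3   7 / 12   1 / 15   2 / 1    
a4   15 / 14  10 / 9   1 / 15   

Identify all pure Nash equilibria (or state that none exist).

(a1, b2)

Check mutual best responses: a cell is a NE iff neither player can gain by unilaterally deviating.
Player 1's best responses — vs b1: a4 (payoff 15); vs b2: a1 (payoff 14); vs b3: a2 (payoff 11).
Player 2's best responses — vs a1: b2 (payoff 12); vs a2: b2 (payoff 11); vs a3: b2 (payoff 15); vs a4: b3 (payoff 15).
The only mutual best response is (a1, b2); neither player gains by switching there.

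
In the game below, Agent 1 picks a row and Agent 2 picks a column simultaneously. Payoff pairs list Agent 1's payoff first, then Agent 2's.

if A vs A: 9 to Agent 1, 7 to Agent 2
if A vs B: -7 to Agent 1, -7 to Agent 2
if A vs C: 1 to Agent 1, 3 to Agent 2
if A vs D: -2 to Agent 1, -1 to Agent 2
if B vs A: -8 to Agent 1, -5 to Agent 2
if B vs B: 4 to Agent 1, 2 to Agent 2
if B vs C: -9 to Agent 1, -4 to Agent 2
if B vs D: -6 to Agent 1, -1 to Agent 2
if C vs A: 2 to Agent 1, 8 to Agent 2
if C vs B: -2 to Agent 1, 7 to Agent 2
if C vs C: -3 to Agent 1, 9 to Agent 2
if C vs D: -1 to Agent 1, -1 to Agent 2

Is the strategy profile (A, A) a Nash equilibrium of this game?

Holding Agent 2 at A: Agent 1 gets 9 from A, versus -8 from B, 2 from C. No profitable deviation for Agent 1.
Holding Agent 1 at A: Agent 2 gets 7 from A, versus -7 from B, 3 from C, -1 from D. No profitable deviation for Agent 2 either.

Yes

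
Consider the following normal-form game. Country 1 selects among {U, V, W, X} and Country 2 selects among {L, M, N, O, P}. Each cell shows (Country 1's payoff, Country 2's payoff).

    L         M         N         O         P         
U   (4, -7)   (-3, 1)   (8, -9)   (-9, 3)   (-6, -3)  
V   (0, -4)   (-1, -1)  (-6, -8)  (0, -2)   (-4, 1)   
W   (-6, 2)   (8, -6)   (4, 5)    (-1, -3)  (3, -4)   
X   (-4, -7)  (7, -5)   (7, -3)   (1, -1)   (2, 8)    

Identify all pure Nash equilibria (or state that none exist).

A profile is a Nash equilibrium when each player is best-responding to the other.
Country 1's best responses — vs L: U (payoff 4); vs M: W (payoff 8); vs N: U (payoff 8); vs O: X (payoff 1); vs P: W (payoff 3).
Country 2's best responses — vs U: O (payoff 3); vs V: P (payoff 1); vs W: N (payoff 5); vs X: P (payoff 8).
No cell has both players best-responding. For instance, Country 1's best reply to O is X, but against X Country 2 prefers P over O.

None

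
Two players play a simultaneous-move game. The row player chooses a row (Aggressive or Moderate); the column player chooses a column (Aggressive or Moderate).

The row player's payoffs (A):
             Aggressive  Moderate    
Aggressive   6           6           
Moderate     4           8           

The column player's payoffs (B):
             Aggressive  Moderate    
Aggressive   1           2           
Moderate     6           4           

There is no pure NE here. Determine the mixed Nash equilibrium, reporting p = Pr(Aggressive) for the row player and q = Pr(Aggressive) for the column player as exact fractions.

p = 2/3, q = 1/2

In a mixed NE each player is indifferent between their pure strategies, so the opponent's mix sets the indifference.
The column player indifferent between Aggressive and Moderate: p·1 + (1−p)·6 = p·2 + (1−p)·4 ⟹ 6 + (-5)p = 4 + (-2)p ⟹ p = 2/3.
The row player indifferent between Aggressive and Moderate: q·6 + (1−q)·6 = q·4 + (1−q)·8 ⟹ 6 + 0q = 8 + (-4)q ⟹ q = 1/2.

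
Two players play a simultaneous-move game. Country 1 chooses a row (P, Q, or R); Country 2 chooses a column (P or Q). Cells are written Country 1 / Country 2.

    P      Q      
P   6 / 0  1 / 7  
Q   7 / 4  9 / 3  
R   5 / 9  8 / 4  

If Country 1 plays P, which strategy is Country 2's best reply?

With Country 1 fixed at P, Country 2's payoffs are: P → 0, Q → 7.
The maximum is 7, achieved by Q.

Q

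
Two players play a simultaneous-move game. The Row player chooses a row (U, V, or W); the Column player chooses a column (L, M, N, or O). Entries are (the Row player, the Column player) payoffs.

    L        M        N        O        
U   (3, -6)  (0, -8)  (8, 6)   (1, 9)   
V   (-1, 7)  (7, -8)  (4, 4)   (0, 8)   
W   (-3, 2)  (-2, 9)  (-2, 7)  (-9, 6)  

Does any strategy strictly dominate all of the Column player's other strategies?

No strictly dominant strategy

Check whether one of the Column player's strategies beats all alternatives regardless of what the opponent does.
L is not dominant: against U, N gives 6 > -6.
M is not dominant: against U, L gives -6 > -8.
N is not dominant: against U, O gives 9 > 6.
O is not dominant: against W, M gives 9 > 6.
No single strategy is best against every opponent action.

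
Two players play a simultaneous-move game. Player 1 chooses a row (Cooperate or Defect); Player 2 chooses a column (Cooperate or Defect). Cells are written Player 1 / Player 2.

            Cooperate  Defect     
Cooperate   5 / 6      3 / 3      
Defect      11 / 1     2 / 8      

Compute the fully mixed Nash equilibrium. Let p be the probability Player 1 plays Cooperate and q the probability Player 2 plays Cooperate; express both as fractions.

p = 7/10, q = 1/7

In a mixed NE each player is indifferent between their pure strategies, so the opponent's mix sets the indifference.
Player 2 indifferent between Cooperate and Defect: p·6 + (1−p)·1 = p·3 + (1−p)·8 ⟹ 1 + 5p = 8 + (-5)p ⟹ p = 7/10.
Player 1 indifferent between Cooperate and Defect: q·5 + (1−q)·3 = q·11 + (1−q)·2 ⟹ 3 + 2q = 2 + 9q ⟹ q = 1/7.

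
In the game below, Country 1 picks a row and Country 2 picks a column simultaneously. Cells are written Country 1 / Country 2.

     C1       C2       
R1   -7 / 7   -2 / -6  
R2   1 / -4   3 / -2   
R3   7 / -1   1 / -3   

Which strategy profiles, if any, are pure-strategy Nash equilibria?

(R2, C2) and (R3, C1)

Check mutual best responses: a cell is a NE iff neither player can gain by unilaterally deviating.
Country 1's best responses — vs C1: R3 (payoff 7); vs C2: R2 (payoff 3).
Country 2's best responses — vs R1: C1 (payoff 7); vs R2: C2 (payoff -2); vs R3: C1 (payoff -1).
Mutual best responses occur at (R2, C2) and (R3, C1); at each, neither player gains by switching.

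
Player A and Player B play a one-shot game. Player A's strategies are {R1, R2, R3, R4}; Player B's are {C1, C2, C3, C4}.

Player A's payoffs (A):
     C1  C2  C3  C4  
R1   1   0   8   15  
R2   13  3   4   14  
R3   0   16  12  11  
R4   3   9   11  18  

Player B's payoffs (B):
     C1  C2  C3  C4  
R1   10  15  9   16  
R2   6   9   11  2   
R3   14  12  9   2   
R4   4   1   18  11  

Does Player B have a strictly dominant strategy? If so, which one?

No strictly dominant strategy

A strategy is strictly dominant if it gives Player B a strictly higher payoff than every other strategy, against every choice by the opponent.
C1 is not dominant: against R1, C2 gives 15 > 10.
C2 is not dominant: against R1, C4 gives 16 > 15.
C3 is not dominant: against R1, C1 gives 10 > 9.
C4 is not dominant: against R2, C1 gives 6 > 2.
No single strategy is best against every opponent action.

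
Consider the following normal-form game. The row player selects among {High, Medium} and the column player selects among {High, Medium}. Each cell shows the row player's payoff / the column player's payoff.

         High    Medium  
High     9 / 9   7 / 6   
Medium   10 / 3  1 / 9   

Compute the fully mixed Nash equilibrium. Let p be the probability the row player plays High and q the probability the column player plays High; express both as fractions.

p = 2/3, q = 6/7

In a mixed NE each player is indifferent between their pure strategies, so the opponent's mix sets the indifference.
The column player indifferent between High and Medium: p·9 + (1−p)·3 = p·6 + (1−p)·9 ⟹ 3 + 6p = 9 + (-3)p ⟹ p = 2/3.
The row player indifferent between High and Medium: q·9 + (1−q)·7 = q·10 + (1−q)·1 ⟹ 7 + 2q = 1 + 9q ⟹ q = 6/7.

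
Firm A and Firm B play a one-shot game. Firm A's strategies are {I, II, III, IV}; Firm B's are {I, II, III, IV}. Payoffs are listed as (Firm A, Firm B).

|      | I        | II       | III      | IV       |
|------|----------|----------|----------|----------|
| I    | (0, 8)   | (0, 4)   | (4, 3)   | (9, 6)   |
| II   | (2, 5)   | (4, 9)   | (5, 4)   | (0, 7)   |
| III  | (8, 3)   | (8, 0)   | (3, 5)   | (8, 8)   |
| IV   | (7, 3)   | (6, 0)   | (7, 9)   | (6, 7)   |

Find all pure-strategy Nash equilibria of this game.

(IV, III)

Find each player's best response to every opponent strategy; NE are the intersections.
Firm A's best responses — vs I: III (payoff 8); vs II: III (payoff 8); vs III: IV (payoff 7); vs IV: I (payoff 9).
Firm B's best responses — vs I: I (payoff 8); vs II: II (payoff 9); vs III: IV (payoff 8); vs IV: III (payoff 9).
The only mutual best response is (IV, III); neither player gains by switching there.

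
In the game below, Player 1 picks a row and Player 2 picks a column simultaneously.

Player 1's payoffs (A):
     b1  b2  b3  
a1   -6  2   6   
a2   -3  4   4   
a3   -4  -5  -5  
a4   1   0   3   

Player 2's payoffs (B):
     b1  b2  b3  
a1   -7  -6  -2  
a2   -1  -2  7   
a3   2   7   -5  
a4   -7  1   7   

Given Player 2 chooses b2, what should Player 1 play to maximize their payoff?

With Player 2 fixed at b2, Player 1's payoffs are: a1 → 2, a2 → 4, a3 → -5, a4 → 0.
The maximum is 4, achieved by a2.

a2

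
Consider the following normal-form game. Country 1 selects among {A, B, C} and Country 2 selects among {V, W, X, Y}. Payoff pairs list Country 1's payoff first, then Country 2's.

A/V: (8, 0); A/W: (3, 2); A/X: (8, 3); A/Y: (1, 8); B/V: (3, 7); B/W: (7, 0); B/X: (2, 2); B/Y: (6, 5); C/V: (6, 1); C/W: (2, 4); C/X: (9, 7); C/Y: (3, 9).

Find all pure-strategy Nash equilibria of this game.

A profile is a Nash equilibrium when each player is best-responding to the other.
Country 1's best responses — vs V: A (payoff 8); vs W: B (payoff 7); vs X: C (payoff 9); vs Y: B (payoff 6).
Country 2's best responses — vs A: Y (payoff 8); vs B: V (payoff 7); vs C: Y (payoff 9).
No cell has both players best-responding. For instance, Country 1's best reply to Y is B, but against B Country 2 prefers V over Y.

None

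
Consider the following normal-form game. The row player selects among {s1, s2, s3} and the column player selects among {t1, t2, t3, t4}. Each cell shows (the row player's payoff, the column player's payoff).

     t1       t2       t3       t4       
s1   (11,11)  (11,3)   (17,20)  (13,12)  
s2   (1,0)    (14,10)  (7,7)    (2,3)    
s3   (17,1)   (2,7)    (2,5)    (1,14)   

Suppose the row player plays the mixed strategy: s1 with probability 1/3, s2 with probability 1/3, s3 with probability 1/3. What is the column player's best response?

t3

Compute the column player's expected payoff from each pure strategy against the given mix.
t1: (1/3)·11 + (1/3)·0 + (1/3)·1 = 4
t2: (1/3)·3 + (1/3)·10 + (1/3)·7 = 20/3
t3: (1/3)·20 + (1/3)·7 + (1/3)·5 = 32/3
t4: (1/3)·12 + (1/3)·3 + (1/3)·14 = 29/3
Highest expected payoff is 32/3, from t3.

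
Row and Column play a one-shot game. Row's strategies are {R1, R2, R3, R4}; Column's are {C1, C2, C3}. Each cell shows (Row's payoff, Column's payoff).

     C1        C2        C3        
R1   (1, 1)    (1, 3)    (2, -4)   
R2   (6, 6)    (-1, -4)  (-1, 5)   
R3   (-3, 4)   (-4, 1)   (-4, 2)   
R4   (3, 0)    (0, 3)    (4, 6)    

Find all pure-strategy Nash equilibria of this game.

(R1, C2), (R2, C1), and (R4, C3)

Find each player's best response to every opponent strategy; NE are the intersections.
Row's best responses — vs C1: R2 (payoff 6); vs C2: R1 (payoff 1); vs C3: R4 (payoff 4).
Column's best responses — vs R1: C2 (payoff 3); vs R2: C1 (payoff 6); vs R3: C1 (payoff 4); vs R4: C3 (payoff 6).
Mutual best responses occur at (R1, C2), (R2, C1), and (R4, C3); at each, neither player gains by switching.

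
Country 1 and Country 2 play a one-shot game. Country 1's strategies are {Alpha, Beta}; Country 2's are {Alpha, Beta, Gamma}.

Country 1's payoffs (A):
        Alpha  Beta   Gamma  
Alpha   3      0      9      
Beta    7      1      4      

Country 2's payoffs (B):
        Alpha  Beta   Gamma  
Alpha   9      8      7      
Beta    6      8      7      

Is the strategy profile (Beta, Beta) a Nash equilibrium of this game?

Holding Country 2 at Beta: Country 1 gets 1 from Beta, versus 0 from Alpha. No profitable deviation for Country 1.
Holding Country 1 at Beta: Country 2 gets 8 from Beta, versus 6 from Alpha, 7 from Gamma. No profitable deviation for Country 2 either.

Yes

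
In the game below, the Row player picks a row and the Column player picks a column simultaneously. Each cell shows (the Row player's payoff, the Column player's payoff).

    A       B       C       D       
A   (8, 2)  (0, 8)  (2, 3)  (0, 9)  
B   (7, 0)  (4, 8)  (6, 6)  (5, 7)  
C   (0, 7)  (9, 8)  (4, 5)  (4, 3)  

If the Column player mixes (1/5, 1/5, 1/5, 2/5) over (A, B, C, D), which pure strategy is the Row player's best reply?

B

The Row player's best reply maximizes expected payoff against the mix.
A: (1/5)·8 + (1/5)·0 + (1/5)·2 + (2/5)·0 = 2
B: (1/5)·7 + (1/5)·4 + (1/5)·6 + (2/5)·5 = 27/5
C: (1/5)·0 + (1/5)·9 + (1/5)·4 + (2/5)·4 = 21/5
Highest expected payoff is 27/5, from B.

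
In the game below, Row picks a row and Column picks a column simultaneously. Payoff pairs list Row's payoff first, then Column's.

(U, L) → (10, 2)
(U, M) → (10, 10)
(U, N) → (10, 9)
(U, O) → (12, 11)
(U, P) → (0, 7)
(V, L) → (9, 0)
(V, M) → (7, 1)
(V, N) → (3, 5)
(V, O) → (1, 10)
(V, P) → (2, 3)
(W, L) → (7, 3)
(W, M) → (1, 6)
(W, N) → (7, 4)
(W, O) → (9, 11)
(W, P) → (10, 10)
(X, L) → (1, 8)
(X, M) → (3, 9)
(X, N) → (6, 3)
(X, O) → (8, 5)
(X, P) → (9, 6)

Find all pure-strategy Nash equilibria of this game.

(U, O)

Check mutual best responses: a cell is a NE iff neither player can gain by unilaterally deviating.
Row's best responses — vs L: U (payoff 10); vs M: U (payoff 10); vs N: U (payoff 10); vs O: U (payoff 12); vs P: W (payoff 10).
Column's best responses — vs U: O (payoff 11); vs V: O (payoff 10); vs W: O (payoff 11); vs X: M (payoff 9).
The only mutual best response is (U, O); neither player gains by switching there.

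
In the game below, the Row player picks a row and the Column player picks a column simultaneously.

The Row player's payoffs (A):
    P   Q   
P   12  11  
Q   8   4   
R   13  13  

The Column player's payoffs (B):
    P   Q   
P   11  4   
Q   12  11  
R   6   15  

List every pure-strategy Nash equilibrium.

(R, Q)

Find each player's best response to every opponent strategy; NE are the intersections.
The Row player's best responses — vs P: R (payoff 13); vs Q: R (payoff 13).
The Column player's best responses — vs P: P (payoff 11); vs Q: P (payoff 12); vs R: Q (payoff 15).
The only mutual best response is (R, Q); neither player gains by switching there.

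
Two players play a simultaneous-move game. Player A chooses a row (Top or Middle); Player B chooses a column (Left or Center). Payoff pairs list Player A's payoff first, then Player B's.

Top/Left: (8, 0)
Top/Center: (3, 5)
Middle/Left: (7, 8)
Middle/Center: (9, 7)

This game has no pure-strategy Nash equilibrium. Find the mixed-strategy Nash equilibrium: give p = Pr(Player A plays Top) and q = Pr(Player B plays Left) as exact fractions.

In a mixed NE each player is indifferent between their pure strategies, so the opponent's mix sets the indifference.
Player B indifferent between Left and Center: p·0 + (1−p)·8 = p·5 + (1−p)·7 ⟹ 8 + (-8)p = 7 + (-2)p ⟹ p = 1/6.
Player A indifferent between Top and Middle: q·8 + (1−q)·3 = q·7 + (1−q)·9 ⟹ 3 + 5q = 9 + (-2)q ⟹ q = 6/7.

p = 1/6, q = 6/7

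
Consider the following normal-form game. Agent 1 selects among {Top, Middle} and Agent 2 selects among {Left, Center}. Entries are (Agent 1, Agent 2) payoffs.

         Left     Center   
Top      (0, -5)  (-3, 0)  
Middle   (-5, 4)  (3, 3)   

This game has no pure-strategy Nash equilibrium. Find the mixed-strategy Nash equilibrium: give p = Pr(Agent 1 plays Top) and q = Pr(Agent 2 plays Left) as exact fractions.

In a mixed NE each player is indifferent between their pure strategies, so the opponent's mix sets the indifference.
Agent 2 indifferent between Left and Center: p·(-5) + (1−p)·4 = p·0 + (1−p)·3 ⟹ 4 + (-9)p = 3 + (-3)p ⟹ p = 1/6.
Agent 1 indifferent between Top and Middle: q·0 + (1−q)·(-3) = q·(-5) + (1−q)·3 ⟹ (-3) + 3q = 3 + (-8)q ⟹ q = 6/11.

p = 1/6, q = 6/11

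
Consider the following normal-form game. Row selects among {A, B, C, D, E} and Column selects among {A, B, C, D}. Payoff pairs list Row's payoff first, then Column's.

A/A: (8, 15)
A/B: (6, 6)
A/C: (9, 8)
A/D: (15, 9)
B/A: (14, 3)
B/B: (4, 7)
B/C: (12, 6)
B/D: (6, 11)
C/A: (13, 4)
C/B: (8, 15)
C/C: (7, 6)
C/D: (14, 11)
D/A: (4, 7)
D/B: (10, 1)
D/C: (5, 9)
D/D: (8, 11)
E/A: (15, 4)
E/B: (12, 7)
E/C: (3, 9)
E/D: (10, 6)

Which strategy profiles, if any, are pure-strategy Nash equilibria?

A profile is a Nash equilibrium when each player is best-responding to the other.
Row's best responses — vs A: E (payoff 15); vs B: E (payoff 12); vs C: B (payoff 12); vs D: A (payoff 15).
Column's best responses — vs A: A (payoff 15); vs B: D (payoff 11); vs C: B (payoff 15); vs D: D (payoff 11); vs E: C (payoff 9).
No cell has both players best-responding. For instance, Row's best reply to B is E, but against E Column prefers C over B.

No pure-strategy Nash equilibrium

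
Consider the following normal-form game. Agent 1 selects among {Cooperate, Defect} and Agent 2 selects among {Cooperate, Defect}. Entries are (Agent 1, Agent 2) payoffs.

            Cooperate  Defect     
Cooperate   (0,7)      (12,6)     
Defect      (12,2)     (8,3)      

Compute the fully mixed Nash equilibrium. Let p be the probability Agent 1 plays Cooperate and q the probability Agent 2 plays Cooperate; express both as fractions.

p = 1/2, q = 1/4

In a mixed NE each player is indifferent between their pure strategies, so the opponent's mix sets the indifference.
Agent 2 indifferent between Cooperate and Defect: p·7 + (1−p)·2 = p·6 + (1−p)·3 ⟹ 2 + 5p = 3 + 3p ⟹ p = 1/2.
Agent 1 indifferent between Cooperate and Defect: q·0 + (1−q)·12 = q·12 + (1−q)·8 ⟹ 12 + (-12)q = 8 + 4q ⟹ q = 1/4.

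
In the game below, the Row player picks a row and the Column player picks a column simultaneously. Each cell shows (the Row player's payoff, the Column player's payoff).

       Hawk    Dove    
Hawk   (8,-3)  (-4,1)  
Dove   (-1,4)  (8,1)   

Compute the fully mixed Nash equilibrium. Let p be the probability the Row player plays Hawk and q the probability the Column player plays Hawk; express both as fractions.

Each player's mixing probability is pinned down by making the *other* player indifferent.
The Column player indifferent between Hawk and Dove: p·(-3) + (1−p)·4 = p·1 + (1−p)·1 ⟹ 4 + (-7)p = 1 + 0p ⟹ p = 3/7.
The Row player indifferent between Hawk and Dove: q·8 + (1−q)·(-4) = q·(-1) + (1−q)·8 ⟹ (-4) + 12q = 8 + (-9)q ⟹ q = 4/7.

p = 3/7, q = 4/7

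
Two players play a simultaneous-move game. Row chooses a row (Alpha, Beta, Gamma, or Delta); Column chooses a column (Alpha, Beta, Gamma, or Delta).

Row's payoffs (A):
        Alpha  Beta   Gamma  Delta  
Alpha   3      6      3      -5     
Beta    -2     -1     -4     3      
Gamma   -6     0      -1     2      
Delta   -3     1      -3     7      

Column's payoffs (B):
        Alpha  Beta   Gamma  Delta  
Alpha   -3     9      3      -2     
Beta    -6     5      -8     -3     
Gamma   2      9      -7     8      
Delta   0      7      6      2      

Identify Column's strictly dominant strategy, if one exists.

Check whether one of Column's strategies beats all alternatives regardless of what the opponent does.
Beta strictly dominates: vs Alpha: 9 > each of {-3, 3, -2}; vs Beta: 5 > each of {-6, -8, -3}; vs Gamma: 9 > each of {2, -7, 8}; vs Delta: 7 > each of {0, 6, 2}.

Beta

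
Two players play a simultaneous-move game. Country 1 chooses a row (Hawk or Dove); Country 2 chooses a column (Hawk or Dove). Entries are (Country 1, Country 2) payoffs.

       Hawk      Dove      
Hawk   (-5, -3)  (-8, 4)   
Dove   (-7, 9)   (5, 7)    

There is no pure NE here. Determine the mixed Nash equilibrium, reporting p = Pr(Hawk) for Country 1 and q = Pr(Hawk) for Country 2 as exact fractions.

p = 2/9, q = 13/15

Each player's mixing probability is pinned down by making the *other* player indifferent.
Country 2 indifferent between Hawk and Dove: p·(-3) + (1−p)·9 = p·4 + (1−p)·7 ⟹ 9 + (-12)p = 7 + (-3)p ⟹ p = 2/9.
Country 1 indifferent between Hawk and Dove: q·(-5) + (1−q)·(-8) = q·(-7) + (1−q)·5 ⟹ (-8) + 3q = 5 + (-12)q ⟹ q = 13/15.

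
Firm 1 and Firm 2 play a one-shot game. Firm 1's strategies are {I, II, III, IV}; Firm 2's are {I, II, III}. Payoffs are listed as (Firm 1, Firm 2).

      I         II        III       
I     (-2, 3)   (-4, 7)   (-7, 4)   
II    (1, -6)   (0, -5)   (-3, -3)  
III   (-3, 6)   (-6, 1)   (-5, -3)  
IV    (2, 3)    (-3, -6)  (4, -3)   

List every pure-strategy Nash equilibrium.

A profile is a Nash equilibrium when each player is best-responding to the other.
Firm 1's best responses — vs I: IV (payoff 2); vs II: II (payoff 0); vs III: IV (payoff 4).
Firm 2's best responses — vs I: II (payoff 7); vs II: III (payoff -3); vs III: I (payoff 6); vs IV: I (payoff 3).
The only mutual best response is (IV, I); neither player gains by switching there.

(IV, I)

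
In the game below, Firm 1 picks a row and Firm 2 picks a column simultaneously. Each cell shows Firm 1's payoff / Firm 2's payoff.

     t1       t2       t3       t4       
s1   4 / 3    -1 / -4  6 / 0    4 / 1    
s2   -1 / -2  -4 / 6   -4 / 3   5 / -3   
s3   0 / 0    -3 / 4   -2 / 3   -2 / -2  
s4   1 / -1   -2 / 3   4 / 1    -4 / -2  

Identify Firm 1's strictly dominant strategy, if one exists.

No strictly dominant strategy

Check whether one of Firm 1's strategies beats all alternatives regardless of what the opponent does.
s1 is not dominant: against t4, s2 gives 5 > 4.
s2 is not dominant: against t1, s1 gives 4 > -1.
s3 is not dominant: against t1, s1 gives 4 > 0.
s4 is not dominant: against t1, s1 gives 4 > 1.
No single strategy is best against every opponent action.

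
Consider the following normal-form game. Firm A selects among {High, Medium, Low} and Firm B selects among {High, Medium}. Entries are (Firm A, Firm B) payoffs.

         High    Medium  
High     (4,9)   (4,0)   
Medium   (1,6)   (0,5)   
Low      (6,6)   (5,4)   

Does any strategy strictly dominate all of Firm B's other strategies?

Check whether one of Firm B's strategies beats all alternatives regardless of what the opponent does.
High strictly dominates: vs High: 9 > 0; vs Medium: 6 > 5; vs Low: 6 > 4.

High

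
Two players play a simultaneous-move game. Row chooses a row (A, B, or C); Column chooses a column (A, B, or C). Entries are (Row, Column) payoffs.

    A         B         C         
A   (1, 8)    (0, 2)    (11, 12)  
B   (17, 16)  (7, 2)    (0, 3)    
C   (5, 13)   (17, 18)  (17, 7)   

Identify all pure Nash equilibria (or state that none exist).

(B, A) and (C, B)

Check mutual best responses: a cell is a NE iff neither player can gain by unilaterally deviating.
Row's best responses — vs A: B (payoff 17); vs B: C (payoff 17); vs C: C (payoff 17).
Column's best responses — vs A: C (payoff 12); vs B: A (payoff 16); vs C: B (payoff 18).
Mutual best responses occur at (B, A) and (C, B); at each, neither player gains by switching.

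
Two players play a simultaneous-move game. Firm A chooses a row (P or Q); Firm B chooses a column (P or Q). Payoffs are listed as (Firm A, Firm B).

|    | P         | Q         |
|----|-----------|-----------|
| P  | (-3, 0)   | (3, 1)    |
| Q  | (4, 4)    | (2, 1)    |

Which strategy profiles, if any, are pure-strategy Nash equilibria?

Find each player's best response to every opponent strategy; NE are the intersections.
Firm A's best responses — vs P: Q (payoff 4); vs Q: P (payoff 3).
Firm B's best responses — vs P: Q (payoff 1); vs Q: P (payoff 4).
Mutual best responses occur at (P, Q) and (Q, P); at each, neither player gains by switching.

(P, Q) and (Q, P)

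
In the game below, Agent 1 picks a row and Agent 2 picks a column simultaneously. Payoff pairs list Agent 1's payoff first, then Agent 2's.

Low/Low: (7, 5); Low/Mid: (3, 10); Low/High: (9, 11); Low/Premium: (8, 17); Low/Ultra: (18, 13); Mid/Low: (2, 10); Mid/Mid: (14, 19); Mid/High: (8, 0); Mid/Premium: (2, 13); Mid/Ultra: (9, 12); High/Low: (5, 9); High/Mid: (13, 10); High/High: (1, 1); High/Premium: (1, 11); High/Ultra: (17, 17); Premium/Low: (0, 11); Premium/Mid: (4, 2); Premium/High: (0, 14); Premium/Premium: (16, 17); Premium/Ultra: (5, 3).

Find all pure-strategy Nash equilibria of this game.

(Mid, Mid) and (Premium, Premium)

Find each player's best response to every opponent strategy; NE are the intersections.
Agent 1's best responses — vs Low: Low (payoff 7); vs Mid: Mid (payoff 14); vs High: Low (payoff 9); vs Premium: Premium (payoff 16); vs Ultra: Low (payoff 18).
Agent 2's best responses — vs Low: Premium (payoff 17); vs Mid: Mid (payoff 19); vs High: Ultra (payoff 17); vs Premium: Premium (payoff 17).
Mutual best responses occur at (Mid, Mid) and (Premium, Premium); at each, neither player gains by switching.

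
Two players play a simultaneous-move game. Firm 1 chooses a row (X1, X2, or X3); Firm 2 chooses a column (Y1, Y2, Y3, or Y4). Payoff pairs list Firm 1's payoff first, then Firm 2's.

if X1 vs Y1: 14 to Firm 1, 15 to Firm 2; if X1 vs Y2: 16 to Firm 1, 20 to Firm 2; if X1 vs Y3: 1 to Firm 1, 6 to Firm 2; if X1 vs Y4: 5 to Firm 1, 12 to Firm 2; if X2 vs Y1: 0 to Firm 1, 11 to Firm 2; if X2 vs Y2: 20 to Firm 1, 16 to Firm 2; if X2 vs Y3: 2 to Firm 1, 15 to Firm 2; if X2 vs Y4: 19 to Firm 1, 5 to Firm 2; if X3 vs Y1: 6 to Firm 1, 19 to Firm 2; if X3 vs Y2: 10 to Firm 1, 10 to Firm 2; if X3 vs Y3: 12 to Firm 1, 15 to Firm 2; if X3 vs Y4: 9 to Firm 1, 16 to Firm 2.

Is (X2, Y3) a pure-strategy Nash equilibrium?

No

Holding Firm 2 at Y3: Firm 1 gets 2 from X2 but could get 12 by switching to X3. Firm 1 has a profitable deviation.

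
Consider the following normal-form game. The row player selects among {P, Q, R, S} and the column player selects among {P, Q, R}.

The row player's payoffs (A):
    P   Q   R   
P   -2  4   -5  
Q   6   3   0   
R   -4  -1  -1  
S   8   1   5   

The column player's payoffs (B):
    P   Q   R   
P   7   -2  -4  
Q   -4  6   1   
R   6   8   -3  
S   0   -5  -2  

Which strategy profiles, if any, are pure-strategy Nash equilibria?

(S, P)

Find each player's best response to every opponent strategy; NE are the intersections.
The row player's best responses — vs P: S (payoff 8); vs Q: P (payoff 4); vs R: S (payoff 5).
The column player's best responses — vs P: P (payoff 7); vs Q: Q (payoff 6); vs R: Q (payoff 8); vs S: P (payoff 0).
The only mutual best response is (S, P); neither player gains by switching there.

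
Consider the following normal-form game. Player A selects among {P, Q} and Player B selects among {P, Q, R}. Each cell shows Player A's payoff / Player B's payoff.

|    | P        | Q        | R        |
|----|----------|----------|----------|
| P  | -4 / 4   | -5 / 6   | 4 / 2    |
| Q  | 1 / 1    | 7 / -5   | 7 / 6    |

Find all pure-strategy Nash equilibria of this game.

(Q, R)

A profile is a Nash equilibrium when each player is best-responding to the other.
Player A's best responses — vs P: Q (payoff 1); vs Q: Q (payoff 7); vs R: Q (payoff 7).
Player B's best responses — vs P: Q (payoff 6); vs Q: R (payoff 6).
The only mutual best response is (Q, R); neither player gains by switching there.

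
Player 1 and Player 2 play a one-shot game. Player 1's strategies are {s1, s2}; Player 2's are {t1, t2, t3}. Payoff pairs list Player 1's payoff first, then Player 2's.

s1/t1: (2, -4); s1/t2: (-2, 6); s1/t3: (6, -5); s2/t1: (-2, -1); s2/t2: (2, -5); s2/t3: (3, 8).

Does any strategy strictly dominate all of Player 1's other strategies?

A strategy is strictly dominant if it gives Player 1 a strictly higher payoff than every other strategy, against every choice by the opponent.
s1 is not dominant: against t2, s2 gives 2 > -2.
s2 is not dominant: against t1, s1 gives 2 > -2.
No single strategy is best against every opponent action.

None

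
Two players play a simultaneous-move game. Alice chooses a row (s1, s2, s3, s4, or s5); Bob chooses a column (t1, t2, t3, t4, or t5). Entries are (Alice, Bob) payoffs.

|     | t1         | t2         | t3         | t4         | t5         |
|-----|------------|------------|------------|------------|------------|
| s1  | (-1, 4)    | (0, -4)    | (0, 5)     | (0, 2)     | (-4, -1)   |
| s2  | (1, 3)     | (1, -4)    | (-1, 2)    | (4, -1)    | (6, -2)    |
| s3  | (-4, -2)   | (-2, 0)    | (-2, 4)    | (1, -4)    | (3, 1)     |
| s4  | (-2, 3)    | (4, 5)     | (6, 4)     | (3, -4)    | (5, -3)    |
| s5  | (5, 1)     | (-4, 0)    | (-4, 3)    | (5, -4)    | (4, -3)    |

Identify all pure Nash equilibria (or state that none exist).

Find each player's best response to every opponent strategy; NE are the intersections.
Alice's best responses — vs t1: s5 (payoff 5); vs t2: s4 (payoff 4); vs t3: s4 (payoff 6); vs t4: s5 (payoff 5); vs t5: s2 (payoff 6).
Bob's best responses — vs s1: t3 (payoff 5); vs s2: t1 (payoff 3); vs s3: t3 (payoff 4); vs s4: t2 (payoff 5); vs s5: t3 (payoff 3).
The only mutual best response is (s4, t2); neither player gains by switching there.

(s4, t2)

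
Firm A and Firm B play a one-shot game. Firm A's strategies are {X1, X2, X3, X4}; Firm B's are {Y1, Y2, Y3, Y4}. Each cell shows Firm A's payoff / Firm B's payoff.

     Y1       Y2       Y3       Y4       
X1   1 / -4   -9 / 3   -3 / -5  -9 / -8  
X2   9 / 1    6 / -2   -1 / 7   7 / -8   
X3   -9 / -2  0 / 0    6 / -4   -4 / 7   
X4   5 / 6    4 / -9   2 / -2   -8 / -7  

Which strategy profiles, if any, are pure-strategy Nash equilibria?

There is no pure-strategy Nash equilibrium

A profile is a Nash equilibrium when each player is best-responding to the other.
Firm A's best responses — vs Y1: X2 (payoff 9); vs Y2: X2 (payoff 6); vs Y3: X3 (payoff 6); vs Y4: X2 (payoff 7).
Firm B's best responses — vs X1: Y2 (payoff 3); vs X2: Y3 (payoff 7); vs X3: Y4 (payoff 7); vs X4: Y1 (payoff 6).
No cell has both players best-responding. For instance, Firm A's best reply to Y2 is X2, but against X2 Firm B prefers Y3 over Y2.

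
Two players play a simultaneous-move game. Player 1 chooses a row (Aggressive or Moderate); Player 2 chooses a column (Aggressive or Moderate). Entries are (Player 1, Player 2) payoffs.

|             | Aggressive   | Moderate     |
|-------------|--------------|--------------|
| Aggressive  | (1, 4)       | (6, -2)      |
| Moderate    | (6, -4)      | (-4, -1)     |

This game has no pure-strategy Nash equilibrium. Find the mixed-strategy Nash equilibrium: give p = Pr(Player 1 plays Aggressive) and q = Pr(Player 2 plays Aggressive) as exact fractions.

p = 1/3, q = 2/3

Each player's mixing probability is pinned down by making the *other* player indifferent.
Player 2 indifferent between Aggressive and Moderate: p·4 + (1−p)·(-4) = p·(-2) + (1−p)·(-1) ⟹ (-4) + 8p = (-1) + (-1)p ⟹ p = 1/3.
Player 1 indifferent between Aggressive and Moderate: q·1 + (1−q)·6 = q·6 + (1−q)·(-4) ⟹ 6 + (-5)q = (-4) + 10q ⟹ q = 2/3.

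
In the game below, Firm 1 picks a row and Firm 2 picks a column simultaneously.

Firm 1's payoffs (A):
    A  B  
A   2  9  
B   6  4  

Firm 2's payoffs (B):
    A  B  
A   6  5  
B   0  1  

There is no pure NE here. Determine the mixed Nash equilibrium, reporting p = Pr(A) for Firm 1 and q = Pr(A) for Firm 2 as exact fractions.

p = 1/2, q = 5/9

Each player's mixing probability is pinned down by making the *other* player indifferent.
Firm 2 indifferent between A and B: p·6 + (1−p)·0 = p·5 + (1−p)·1 ⟹ 0 + 6p = 1 + 4p ⟹ p = 1/2.
Firm 1 indifferent between A and B: q·2 + (1−q)·9 = q·6 + (1−q)·4 ⟹ 9 + (-7)q = 4 + 2q ⟹ q = 5/9.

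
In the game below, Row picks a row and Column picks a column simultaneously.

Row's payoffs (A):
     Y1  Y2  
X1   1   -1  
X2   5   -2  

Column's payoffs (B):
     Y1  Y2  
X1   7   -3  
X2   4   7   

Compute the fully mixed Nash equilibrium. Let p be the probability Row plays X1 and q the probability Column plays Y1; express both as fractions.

Each player's mixing probability is pinned down by making the *other* player indifferent.
Column indifferent between Y1 and Y2: p·7 + (1−p)·4 = p·(-3) + (1−p)·7 ⟹ 4 + 3p = 7 + (-10)p ⟹ p = 3/13.
Row indifferent between X1 and X2: q·1 + (1−q)·(-1) = q·5 + (1−q)·(-2) ⟹ (-1) + 2q = (-2) + 7q ⟹ q = 1/5.

p = 3/13, q = 1/5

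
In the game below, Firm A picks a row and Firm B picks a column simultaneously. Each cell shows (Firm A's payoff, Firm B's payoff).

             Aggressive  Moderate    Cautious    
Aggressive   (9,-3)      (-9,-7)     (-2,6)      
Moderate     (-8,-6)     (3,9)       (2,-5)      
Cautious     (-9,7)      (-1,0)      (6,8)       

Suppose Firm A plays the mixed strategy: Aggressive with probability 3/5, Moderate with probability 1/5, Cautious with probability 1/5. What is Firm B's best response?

Cautious

Compute Firm B's expected payoff from each pure strategy against the given mix.
Aggressive: (3/5)·(-3) + (1/5)·(-6) + (1/5)·7 = -8/5
Moderate: (3/5)·(-7) + (1/5)·9 + (1/5)·0 = -12/5
Cautious: (3/5)·6 + (1/5)·(-5) + (1/5)·8 = 21/5
Highest expected payoff is 21/5, from Cautious.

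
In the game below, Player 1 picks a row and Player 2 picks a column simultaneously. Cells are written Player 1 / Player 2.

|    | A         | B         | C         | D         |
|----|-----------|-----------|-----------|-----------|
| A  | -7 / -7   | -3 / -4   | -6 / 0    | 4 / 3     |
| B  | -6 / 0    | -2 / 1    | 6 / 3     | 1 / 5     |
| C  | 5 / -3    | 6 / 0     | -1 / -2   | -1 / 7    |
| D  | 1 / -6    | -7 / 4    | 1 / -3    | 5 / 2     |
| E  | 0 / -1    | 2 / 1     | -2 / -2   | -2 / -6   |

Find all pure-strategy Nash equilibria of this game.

Check mutual best responses: a cell is a NE iff neither player can gain by unilaterally deviating.
Player 1's best responses — vs A: C (payoff 5); vs B: C (payoff 6); vs C: B (payoff 6); vs D: D (payoff 5).
Player 2's best responses — vs A: D (payoff 3); vs B: D (payoff 5); vs C: D (payoff 7); vs D: B (payoff 4); vs E: B (payoff 1).
No cell has both players best-responding. For instance, Player 1's best reply to A is C, but against C Player 2 prefers D over A.

None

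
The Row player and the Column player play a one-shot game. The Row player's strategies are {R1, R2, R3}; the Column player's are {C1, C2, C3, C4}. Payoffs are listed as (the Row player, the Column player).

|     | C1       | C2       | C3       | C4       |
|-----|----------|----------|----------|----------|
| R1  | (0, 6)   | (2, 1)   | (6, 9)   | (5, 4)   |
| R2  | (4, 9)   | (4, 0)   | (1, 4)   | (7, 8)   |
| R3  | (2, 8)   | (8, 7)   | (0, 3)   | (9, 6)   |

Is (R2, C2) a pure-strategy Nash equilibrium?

No

Holding the Column player at C2: the Row player gets 4 from R2 but could get 8 by switching to R3. The Row player has a profitable deviation.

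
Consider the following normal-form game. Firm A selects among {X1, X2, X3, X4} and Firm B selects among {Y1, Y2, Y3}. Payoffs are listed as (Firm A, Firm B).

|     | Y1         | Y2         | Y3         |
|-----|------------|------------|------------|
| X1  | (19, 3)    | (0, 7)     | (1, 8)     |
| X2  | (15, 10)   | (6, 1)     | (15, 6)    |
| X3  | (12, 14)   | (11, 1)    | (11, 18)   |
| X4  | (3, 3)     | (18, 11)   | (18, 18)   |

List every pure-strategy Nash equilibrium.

Find each player's best response to every opponent strategy; NE are the intersections.
Firm A's best responses — vs Y1: X1 (payoff 19); vs Y2: X4 (payoff 18); vs Y3: X4 (payoff 18).
Firm B's best responses — vs X1: Y3 (payoff 8); vs X2: Y1 (payoff 10); vs X3: Y3 (payoff 18); vs X4: Y3 (payoff 18).
The only mutual best response is (X4, Y3); neither player gains by switching there.

(X4, Y3)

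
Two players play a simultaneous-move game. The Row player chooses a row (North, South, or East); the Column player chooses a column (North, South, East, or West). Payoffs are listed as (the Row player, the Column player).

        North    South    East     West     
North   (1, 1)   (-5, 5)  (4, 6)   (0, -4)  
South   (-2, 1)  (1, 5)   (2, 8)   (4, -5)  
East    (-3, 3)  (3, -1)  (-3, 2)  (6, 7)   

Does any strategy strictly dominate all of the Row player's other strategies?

A strategy is strictly dominant if it gives the Row player a strictly higher payoff than every other strategy, against every choice by the opponent.
North is not dominant: against South, South gives 1 > -5.
South is not dominant: against North, North gives 1 > -2.
East is not dominant: against North, North gives 1 > -3.
No single strategy is best against every opponent action.

No strictly dominant strategy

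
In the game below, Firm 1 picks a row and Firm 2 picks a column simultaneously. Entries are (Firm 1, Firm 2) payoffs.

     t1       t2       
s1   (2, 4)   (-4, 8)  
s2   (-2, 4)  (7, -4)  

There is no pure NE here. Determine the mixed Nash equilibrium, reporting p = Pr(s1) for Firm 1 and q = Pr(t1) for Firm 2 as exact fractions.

In a mixed NE each player is indifferent between their pure strategies, so the opponent's mix sets the indifference.
Firm 2 indifferent between t1 and t2: p·4 + (1−p)·4 = p·8 + (1−p)·(-4) ⟹ 4 + 0p = (-4) + 12p ⟹ p = 2/3.
Firm 1 indifferent between s1 and s2: q·2 + (1−q)·(-4) = q·(-2) + (1−q)·7 ⟹ (-4) + 6q = 7 + (-9)q ⟹ q = 11/15.

p = 2/3, q = 11/15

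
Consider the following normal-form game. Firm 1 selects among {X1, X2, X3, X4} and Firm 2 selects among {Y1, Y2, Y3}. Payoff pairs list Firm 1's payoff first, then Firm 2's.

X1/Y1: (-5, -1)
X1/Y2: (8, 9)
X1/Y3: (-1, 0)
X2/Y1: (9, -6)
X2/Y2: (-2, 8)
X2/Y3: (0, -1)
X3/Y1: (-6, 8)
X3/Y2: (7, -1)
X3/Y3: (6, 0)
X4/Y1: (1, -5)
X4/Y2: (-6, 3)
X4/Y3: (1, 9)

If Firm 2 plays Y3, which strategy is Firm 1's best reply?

With Firm 2 fixed at Y3, Firm 1's payoffs are: X1 → -1, X2 → 0, X3 → 6, X4 → 1.
The maximum is 6, achieved by X3.

X3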